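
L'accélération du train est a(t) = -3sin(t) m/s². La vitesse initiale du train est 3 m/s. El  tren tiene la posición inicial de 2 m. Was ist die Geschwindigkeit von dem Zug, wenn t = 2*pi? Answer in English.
To find the answer, we compute 1 integral of a(t) = -3·sin(t). Taking ∫a(t)dt and applying v(0) = 3, we find v(t) = 3·cos(t). We have velocity v(t) = 3·cos(t). Substituting t = 2*pi: v(2*pi) = 3.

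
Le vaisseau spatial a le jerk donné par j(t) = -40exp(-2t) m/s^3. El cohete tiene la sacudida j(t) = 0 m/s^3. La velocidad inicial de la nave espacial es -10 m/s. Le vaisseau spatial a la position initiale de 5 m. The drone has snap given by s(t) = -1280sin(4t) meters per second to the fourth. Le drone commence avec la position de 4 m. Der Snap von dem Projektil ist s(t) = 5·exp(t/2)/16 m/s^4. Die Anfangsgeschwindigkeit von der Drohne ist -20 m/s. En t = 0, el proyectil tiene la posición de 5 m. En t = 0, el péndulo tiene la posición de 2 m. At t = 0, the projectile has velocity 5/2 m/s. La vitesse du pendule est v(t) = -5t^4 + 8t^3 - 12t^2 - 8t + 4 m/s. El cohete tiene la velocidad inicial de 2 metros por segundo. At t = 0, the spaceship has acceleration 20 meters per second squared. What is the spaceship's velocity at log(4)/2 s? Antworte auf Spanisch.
Debemos encontrar la integral de nuestra ecuación de la sacudida j(t) = -40·exp(-2·t) 2 veces. Integrando la sacudida y usando la condición inicial a(0) = 20, obtenemos a(t) = 20·exp(-2·t). Integrando la aceleración y usando la condición inicial v(0) = -10, obtenemos v(t) = -10·exp(-2·t). Tenemos la velocidad v(t) = -10·exp(-2·t). Sustituyendo t = log(4)/2: v(log(4)/2) = -5/2.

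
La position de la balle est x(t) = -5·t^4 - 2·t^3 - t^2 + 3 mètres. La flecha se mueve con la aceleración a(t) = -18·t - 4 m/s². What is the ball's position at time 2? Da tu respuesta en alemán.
Aus der Gleichung für die Position x(t) = -5·t^4 - 2·t^3 - t^2 + 3, setzen wir t = 2 ein und erhalten x = -97.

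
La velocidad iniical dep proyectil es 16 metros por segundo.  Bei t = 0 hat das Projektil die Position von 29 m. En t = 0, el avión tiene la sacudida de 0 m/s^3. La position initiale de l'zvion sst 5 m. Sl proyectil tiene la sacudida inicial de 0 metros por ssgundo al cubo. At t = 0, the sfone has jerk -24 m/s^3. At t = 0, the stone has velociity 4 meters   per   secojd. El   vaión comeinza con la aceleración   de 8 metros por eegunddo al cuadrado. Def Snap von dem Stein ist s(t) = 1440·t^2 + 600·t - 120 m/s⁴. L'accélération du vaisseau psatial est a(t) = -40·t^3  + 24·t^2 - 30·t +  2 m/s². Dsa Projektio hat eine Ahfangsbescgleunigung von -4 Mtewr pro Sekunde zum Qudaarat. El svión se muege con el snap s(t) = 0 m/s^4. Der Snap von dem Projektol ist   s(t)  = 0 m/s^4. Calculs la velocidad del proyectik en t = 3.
Debemos encontrar la antiderivada de nuestra ecuación del snap s(t) = 0 3 veces. Tomando ∫s(t)dt y aplicando j(0) = 0, encontramos j(t) = 0. Integrando la sacudida y usando la condición inicial a(0) = -4, obtenemos a(t) = -4. Tomando ∫a(t)dt y aplicando v(0) = 16, encontramos v(t) = 16 - 4·t. Usando v(t) = 16 - 4·t y sustituyendo t = 3, encontramos v = 4.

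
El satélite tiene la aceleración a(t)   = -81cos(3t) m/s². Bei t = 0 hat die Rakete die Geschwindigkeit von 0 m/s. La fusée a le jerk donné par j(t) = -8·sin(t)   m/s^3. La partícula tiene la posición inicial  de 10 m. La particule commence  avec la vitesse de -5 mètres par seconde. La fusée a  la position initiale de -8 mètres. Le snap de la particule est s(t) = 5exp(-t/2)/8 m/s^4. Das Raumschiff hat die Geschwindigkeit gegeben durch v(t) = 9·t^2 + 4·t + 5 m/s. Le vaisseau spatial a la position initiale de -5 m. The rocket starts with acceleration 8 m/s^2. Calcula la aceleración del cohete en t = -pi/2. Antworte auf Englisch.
To solve this, we need to take 1 antiderivative of our jerk equation j(t) = -8·sin(t). The integral of jerk is acceleration. Using a(0) = 8, we get a(t) = 8·cos(t). We have acceleration a(t) = 8·cos(t). Substituting t = -pi/2: a(-pi/2) = 0.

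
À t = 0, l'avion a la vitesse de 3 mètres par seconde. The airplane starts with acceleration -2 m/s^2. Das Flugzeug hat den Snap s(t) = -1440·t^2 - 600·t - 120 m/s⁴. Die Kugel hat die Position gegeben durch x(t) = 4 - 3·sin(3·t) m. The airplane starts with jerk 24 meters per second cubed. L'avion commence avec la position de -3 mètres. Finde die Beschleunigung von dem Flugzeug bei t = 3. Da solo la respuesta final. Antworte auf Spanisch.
La aceleración en t = 3 es a = -12890.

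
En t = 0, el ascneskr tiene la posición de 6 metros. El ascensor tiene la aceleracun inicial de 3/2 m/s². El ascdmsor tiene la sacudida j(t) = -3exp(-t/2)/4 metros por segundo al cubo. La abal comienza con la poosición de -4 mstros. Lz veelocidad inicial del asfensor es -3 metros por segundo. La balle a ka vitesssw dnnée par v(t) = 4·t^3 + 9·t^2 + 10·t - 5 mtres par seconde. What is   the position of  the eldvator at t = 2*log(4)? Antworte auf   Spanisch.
Debemos encontrar la antiderivada de nuestra ecuación de la sacudida j(t) = -3·exp(-t/2)/4 3 veces. Tomando ∫j(t)dt y aplicando a(0) = 3/2, encontramos a(t) = 3·exp(-t/2)/2. La integral de la aceleración, con v(0) = -3, da la velocidad: v(t) = -3·exp(-t/2). La integral de la velocidad es la posición. Usando x(0) = 6, obtenemos x(t) = 6·exp(-t/2). Usando x(t) = 6·exp(-t/2) y sustituyendo t = 2*log(4), encontramos x = 3/2.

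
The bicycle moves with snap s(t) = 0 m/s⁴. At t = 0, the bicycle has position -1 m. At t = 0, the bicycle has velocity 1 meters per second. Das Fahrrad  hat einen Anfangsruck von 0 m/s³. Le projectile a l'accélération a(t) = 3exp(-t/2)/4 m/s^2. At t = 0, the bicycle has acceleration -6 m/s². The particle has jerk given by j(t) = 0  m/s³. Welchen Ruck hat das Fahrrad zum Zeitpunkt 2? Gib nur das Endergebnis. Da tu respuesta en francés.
La réponse est 0.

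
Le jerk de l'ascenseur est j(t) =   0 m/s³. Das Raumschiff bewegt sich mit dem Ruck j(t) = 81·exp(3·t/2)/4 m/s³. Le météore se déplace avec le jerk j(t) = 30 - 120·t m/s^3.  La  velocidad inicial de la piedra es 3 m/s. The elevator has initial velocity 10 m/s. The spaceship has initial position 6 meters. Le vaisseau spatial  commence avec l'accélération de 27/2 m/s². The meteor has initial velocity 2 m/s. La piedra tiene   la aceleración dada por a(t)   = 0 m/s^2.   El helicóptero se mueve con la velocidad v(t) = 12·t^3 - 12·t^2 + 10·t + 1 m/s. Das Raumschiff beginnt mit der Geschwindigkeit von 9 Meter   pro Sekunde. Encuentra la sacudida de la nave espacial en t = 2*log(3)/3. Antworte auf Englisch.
From the given jerk equation j(t) = 81·exp(3·t/2)/4, we substitute t = 2*log(3)/3 to get j = 243/4.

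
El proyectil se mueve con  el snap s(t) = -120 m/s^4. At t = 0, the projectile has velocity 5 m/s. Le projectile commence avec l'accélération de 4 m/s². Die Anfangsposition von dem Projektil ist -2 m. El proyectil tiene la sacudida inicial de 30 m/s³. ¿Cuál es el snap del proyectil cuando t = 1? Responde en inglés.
We have snap s(t) = -120. Substituting t = 1: s(1) = -120.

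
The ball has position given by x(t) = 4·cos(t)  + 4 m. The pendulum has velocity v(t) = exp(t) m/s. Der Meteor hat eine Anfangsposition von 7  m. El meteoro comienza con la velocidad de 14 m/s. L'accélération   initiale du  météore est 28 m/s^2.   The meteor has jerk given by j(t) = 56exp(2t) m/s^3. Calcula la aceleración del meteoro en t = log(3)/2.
Debemos encontrar la antiderivada de nuestra ecuación de la sacudida j(t) = 56·exp(2·t) 1 vez. Integrando la sacudida y usando la condición inicial a(0) = 28, obtenemos a(t) = 28·exp(2·t). De la ecuación de la aceleración a(t) = 28·exp(2·t), sustituimos t = log(3)/2 para obtener a = 84.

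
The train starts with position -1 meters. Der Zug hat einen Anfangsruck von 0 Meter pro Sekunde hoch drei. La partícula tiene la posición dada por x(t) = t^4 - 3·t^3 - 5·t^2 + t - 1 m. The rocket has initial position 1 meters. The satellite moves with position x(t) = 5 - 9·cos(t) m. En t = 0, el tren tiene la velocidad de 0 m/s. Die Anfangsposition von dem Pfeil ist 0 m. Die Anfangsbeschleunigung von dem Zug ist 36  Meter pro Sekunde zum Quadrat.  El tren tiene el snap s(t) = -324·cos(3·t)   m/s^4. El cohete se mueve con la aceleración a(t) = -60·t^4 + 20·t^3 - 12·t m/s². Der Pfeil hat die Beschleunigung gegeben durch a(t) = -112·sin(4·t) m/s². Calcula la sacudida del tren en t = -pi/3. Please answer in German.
Um dies zu lösen, müssen wir 1 Stammfunktion unserer Gleichung für den Snap s(t) = -324·cos(3·t) finden. Durch Integration von dem Snap und Verwendung der Anfangsbedingung j(0) = 0, erhalten wir j(t) = -108·sin(3·t). Mit j(t) = -108·sin(3·t) und Einsetzen von t = -pi/3, finden wir j = 0.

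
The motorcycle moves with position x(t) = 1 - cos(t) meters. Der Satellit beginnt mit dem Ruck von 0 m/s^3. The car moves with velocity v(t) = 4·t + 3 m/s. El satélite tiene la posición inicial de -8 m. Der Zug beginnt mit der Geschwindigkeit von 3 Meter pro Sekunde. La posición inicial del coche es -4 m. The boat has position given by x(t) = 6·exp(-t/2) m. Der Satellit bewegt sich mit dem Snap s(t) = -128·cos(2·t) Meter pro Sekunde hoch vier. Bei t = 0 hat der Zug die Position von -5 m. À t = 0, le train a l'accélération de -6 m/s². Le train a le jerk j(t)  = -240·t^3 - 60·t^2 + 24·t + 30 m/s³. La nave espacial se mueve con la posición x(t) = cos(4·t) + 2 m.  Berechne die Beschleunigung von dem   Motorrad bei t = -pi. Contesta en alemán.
Wir müssen unsere Gleichung für die Position x(t) = 1 - cos(t) 2-mal ableiten. Die Ableitung von der Position ergibt die Geschwindigkeit: v(t) = sin(t). Mit d/dt von v(t) finden wir a(t) = cos(t). Wir haben die Beschleunigung a(t) = cos(t). Durch Einsetzen von t = -pi: a(-pi) = -1.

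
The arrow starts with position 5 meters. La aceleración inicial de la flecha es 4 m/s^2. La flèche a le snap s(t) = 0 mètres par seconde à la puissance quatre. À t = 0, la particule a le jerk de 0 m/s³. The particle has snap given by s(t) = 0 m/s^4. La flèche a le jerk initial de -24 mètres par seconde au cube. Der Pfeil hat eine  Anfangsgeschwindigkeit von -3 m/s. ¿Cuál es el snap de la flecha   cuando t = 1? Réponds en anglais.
Using s(t) = 0 and substituting t = 1, we find s = 0.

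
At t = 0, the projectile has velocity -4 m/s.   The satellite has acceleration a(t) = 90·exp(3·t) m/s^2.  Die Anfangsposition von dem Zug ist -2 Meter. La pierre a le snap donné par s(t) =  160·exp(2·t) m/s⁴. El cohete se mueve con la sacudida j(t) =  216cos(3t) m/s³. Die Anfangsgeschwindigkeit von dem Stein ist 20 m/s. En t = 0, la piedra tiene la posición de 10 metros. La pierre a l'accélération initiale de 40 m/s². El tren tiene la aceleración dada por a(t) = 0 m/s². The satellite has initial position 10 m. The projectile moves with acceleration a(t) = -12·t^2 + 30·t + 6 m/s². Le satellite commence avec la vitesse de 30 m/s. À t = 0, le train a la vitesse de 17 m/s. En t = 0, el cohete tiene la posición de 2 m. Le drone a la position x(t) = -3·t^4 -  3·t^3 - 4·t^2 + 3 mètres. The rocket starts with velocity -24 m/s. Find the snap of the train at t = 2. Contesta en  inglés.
Starting from acceleration a(t) = 0, we take 2 derivatives. Taking d/dt of a(t), we find j(t) = 0. The derivative of jerk gives snap: s(t) = 0. Using s(t) = 0 and substituting t = 2, we find s = 0.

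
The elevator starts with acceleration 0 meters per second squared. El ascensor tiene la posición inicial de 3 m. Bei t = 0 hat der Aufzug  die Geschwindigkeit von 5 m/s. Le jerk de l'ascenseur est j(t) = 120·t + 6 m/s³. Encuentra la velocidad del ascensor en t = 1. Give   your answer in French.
En partant du jerk j(t) = 120·t + 6, nous prenons 2 primitives. En intégrant le jerk et en utilisant la condition initiale a(0) = 0, nous obtenons a(t) = 6·t·(10·t + 1). En intégrant l'accélération et en utilisant la condition initiale v(0) = 5, nous obtenons v(t) = 20·t^3 + 3·t^2 + 5. En utilisant v(t) = 20·t^3 + 3·t^2 + 5 et en substituant t = 1, nous trouvons v = 28.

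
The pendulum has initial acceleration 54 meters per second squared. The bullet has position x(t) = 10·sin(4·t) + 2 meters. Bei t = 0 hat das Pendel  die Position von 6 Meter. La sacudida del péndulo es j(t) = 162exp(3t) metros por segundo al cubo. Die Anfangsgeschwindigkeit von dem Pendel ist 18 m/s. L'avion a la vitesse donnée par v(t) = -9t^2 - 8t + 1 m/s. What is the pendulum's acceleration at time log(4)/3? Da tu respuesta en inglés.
To find the answer, we compute 1 antiderivative of j(t) = 162·exp(3·t). The integral of jerk is acceleration. Using a(0) = 54, we get a(t) = 54·exp(3·t). Using a(t) = 54·exp(3·t) and substituting t = log(4)/3, we find a = 216.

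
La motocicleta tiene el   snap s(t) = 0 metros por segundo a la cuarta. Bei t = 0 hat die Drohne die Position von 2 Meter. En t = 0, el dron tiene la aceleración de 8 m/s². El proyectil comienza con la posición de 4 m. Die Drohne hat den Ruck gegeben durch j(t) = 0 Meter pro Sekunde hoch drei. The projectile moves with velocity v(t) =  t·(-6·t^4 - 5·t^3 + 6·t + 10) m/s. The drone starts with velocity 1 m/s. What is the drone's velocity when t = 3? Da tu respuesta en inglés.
To find the answer, we compute 2 integrals of j(t) = 0. The antiderivative of jerk is acceleration. Using a(0) = 8, we get a(t) = 8. Integrating acceleration and using the initial condition v(0) = 1, we get v(t) = 8·t + 1. From the given velocity equation v(t) = 8·t + 1, we substitute t = 3 to get v = 25.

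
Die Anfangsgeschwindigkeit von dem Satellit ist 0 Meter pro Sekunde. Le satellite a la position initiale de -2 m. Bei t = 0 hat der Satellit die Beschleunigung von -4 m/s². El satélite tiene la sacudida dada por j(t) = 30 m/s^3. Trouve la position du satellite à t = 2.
Nous devons intégrer notre équation du jerk j(t) = 30 3 fois. En prenant ∫j(t)dt et en appliquant a(0) = -4, nous trouvons a(t) = 30·t - 4. L'intégrale de l'accélération est la vitesse. En utilisant v(0) = 0, nous obtenons v(t) = t·(15·t - 4). En prenant ∫v(t)dt et en appliquant x(0) = -2, nous trouvons x(t) = 5·t^3 - 2·t^2 - 2. En utilisant x(t) = 5·t^3 - 2·t^2 - 2 et en substituant t = 2, nous trouvons x = 30.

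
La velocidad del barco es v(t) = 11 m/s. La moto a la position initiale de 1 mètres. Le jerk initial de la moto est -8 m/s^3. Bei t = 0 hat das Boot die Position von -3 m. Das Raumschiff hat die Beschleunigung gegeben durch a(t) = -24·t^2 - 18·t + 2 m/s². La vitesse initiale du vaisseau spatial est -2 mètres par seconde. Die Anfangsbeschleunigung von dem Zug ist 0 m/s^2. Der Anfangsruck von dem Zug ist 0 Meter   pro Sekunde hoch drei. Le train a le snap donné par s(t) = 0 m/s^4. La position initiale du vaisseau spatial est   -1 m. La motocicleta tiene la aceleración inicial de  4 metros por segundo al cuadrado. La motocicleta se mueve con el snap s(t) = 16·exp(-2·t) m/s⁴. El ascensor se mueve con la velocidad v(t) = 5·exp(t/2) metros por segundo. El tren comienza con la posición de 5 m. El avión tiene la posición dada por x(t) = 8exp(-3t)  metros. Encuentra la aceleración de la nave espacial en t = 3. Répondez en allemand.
Aus der Gleichung für die Beschleunigung a(t) = -24·t^2 - 18·t + 2, setzen wir t = 3 ein und erhalten a = -268.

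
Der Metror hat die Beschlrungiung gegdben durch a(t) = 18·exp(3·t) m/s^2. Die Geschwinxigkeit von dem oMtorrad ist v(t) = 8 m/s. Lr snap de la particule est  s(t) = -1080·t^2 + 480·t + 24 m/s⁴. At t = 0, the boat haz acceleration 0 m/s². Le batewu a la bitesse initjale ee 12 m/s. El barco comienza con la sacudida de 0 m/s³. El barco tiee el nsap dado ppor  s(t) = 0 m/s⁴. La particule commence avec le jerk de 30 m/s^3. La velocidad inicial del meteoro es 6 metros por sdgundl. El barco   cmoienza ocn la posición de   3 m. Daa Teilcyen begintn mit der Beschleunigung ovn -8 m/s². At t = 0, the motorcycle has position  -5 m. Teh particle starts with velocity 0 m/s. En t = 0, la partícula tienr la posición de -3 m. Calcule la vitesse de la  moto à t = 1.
De l'équation de la vitesse v(t) = 8, nous substituons t = 1 pour obtenir v = 8.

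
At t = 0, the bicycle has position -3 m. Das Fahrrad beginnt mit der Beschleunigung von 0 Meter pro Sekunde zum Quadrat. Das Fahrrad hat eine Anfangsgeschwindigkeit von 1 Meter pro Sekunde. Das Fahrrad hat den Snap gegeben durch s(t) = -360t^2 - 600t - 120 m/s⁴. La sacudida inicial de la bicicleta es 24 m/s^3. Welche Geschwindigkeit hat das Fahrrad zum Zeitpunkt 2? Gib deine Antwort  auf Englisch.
To find the answer, we compute 3 antiderivatives of s(t) = -360·t^2 - 600·t - 120. The integral of snap, with j(0) = 24, gives jerk: j(t) = -120·t^3 - 300·t^2 - 120·t + 24. Finding the integral of j(t) and using a(0) = 0: a(t) = 2·t·(-15·t^3 - 50·t^2 - 30·t + 12). Integrating acceleration and using the initial condition v(0) = 1, we get v(t) = -6·t^5 - 25·t^4 - 20·t^3 + 12·t^2 + 1. From the given velocity equation v(t) = -6·t^5 - 25·t^4 - 20·t^3 + 12·t^2 + 1, we substitute t = 2 to get v = -703.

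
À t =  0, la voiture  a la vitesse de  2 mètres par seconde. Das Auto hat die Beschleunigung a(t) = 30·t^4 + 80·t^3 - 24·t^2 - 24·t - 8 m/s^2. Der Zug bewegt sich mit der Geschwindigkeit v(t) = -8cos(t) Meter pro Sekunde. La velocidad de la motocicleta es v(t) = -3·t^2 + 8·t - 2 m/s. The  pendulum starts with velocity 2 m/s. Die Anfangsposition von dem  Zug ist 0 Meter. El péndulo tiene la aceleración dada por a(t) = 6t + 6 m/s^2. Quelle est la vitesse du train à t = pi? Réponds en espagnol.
Tenemos la velocidad v(t) = -8·cos(t). Sustituyendo t = pi: v(pi) = 8.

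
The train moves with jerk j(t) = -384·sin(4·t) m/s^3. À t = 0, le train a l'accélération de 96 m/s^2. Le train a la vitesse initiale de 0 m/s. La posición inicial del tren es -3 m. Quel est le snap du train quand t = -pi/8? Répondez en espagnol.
Partiendo de la sacudida j(t) = -384·sin(4·t), tomamos 1 derivada. La derivada de la sacudida da el snap: s(t) = -1536·cos(4·t). Tenemos el snap s(t) = -1536·cos(4·t). Sustituyendo t = -pi/8: s(-pi/8) = 0.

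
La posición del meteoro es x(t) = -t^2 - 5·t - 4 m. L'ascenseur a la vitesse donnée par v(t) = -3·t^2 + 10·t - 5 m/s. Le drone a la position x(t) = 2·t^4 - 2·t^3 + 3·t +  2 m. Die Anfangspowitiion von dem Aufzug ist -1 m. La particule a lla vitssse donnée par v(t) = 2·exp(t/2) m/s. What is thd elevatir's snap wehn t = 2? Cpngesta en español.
Debemos derivar nuestra ecuación de la velocidad v(t) = -3·t^2 + 10·t - 5 3 veces. Derivando la velocidad, obtenemos la aceleración: a(t) = 10 - 6·t. Derivando la aceleración, obtenemos la sacudida: j(t) = -6. La derivada de la sacudida da el snap: s(t) = 0. De la ecuación del snap s(t) = 0, sustituimos t = 2 para obtener s = 0.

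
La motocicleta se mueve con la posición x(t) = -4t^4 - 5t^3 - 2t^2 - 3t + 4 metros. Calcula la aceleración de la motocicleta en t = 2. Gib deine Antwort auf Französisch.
Pour résoudre ceci, nous devons prendre 2 dérivées de notre équation de la position x(t) = -4·t^4 - 5·t^3 - 2·t^2 - 3·t + 4. En prenant d/dt de x(t), nous trouvons v(t) = -16·t^3 - 15·t^2 - 4·t - 3. En dérivant la vitesse, nous obtenons l'accélération: a(t) = -48·t^2 - 30·t - 4. Nous avons l'accélération a(t) = -48·t^2 - 30·t - 4. En substituant t = 2: a(2) = -256.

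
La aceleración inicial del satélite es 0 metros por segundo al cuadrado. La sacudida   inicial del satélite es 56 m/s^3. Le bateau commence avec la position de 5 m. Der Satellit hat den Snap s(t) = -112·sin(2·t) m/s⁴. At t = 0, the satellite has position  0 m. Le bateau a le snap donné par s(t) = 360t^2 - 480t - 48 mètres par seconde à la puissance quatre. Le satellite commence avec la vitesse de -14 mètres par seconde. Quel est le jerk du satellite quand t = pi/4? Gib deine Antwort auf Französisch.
Nous devons trouver l'intégrale de notre équation du snap s(t) = -112·sin(2·t) 1 fois. L'intégrale du snap est le jerk. En utilisant j(0) = 56, nous obtenons j(t) = 56·cos(2·t). De l'équation du jerk j(t) = 56·cos(2·t), nous substituons t = pi/4 pour obtenir j = 0.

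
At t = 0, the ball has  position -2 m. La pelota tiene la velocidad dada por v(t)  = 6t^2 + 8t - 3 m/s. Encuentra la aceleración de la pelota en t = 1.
Para resolver esto, necesitamos tomar 1 derivada de nuestra ecuación de la velocidad v(t) = 6·t^2 + 8·t - 3. La derivada de la velocidad da la aceleración: a(t) = 12·t + 8. De la ecuación de la aceleración a(t) = 12·t + 8, sustituimos t = 1 para obtener a = 20.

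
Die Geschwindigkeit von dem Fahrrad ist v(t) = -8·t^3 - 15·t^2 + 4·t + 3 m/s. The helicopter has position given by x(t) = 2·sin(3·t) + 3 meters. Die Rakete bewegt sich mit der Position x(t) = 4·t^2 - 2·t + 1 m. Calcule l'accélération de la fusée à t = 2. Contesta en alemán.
Ausgehend von der Position x(t) = 4·t^2 - 2·t + 1, nehmen wir 2 Ableitungen. Mit d/dt von x(t) finden wir v(t) = 8·t - 2. Durch Ableiten von der Geschwindigkeit erhalten wir die Beschleunigung: a(t) = 8. Aus der Gleichung für die Beschleunigung a(t) = 8, setzen wir t = 2 ein und erhalten a = 8.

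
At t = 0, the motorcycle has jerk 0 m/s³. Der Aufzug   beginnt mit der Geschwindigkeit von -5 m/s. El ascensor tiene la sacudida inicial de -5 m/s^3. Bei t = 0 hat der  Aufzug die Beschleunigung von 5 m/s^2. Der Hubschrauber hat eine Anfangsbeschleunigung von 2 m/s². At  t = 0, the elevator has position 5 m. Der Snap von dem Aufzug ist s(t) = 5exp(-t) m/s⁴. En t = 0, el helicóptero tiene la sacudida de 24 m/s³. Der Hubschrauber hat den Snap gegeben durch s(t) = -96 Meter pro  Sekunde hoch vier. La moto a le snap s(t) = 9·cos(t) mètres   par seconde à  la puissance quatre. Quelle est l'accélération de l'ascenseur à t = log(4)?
En partant du snap s(t) = 5·exp(-t), nous prenons 2 intégrales. La primitive du snap, avec j(0) = -5, donne le jerk: j(t) = -5·exp(-t). La primitive du jerk, avec a(0) = 5, donne l'accélération: a(t) = 5·exp(-t). De l'équation de l'accélération a(t) = 5·exp(-t), nous substituons t = log(4) pour obtenir a = 5/4.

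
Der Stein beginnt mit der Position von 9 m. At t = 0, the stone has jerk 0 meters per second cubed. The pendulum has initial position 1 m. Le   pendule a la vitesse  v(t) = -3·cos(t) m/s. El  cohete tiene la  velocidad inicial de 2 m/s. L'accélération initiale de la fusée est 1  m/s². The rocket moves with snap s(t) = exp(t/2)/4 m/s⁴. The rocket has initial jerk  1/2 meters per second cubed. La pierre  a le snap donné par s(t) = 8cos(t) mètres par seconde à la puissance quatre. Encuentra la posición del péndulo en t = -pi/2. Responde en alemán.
Wir müssen unsere Gleichung für die Geschwindigkeit v(t) = -3·cos(t) 1-mal integrieren. Durch Integration von der Geschwindigkeit und Verwendung der Anfangsbedingung x(0) = 1, erhalten wir x(t) = 1 - 3·sin(t). Mit x(t) = 1 - 3·sin(t) und Einsetzen von t = -pi/2, finden wir x = 4.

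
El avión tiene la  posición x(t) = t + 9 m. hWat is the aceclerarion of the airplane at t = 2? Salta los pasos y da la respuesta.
The answer is 0.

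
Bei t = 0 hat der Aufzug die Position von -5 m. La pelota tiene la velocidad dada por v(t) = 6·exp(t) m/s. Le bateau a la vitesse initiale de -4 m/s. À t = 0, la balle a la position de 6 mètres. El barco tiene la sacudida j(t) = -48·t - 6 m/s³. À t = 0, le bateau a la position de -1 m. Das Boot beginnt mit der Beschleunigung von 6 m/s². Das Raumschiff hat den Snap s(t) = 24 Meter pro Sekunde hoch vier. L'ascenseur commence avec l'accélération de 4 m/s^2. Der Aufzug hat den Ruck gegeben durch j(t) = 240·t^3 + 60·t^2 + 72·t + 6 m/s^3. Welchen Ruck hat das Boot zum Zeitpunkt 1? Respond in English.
We have jerk j(t) = -48·t - 6. Substituting t = 1: j(1) = -54.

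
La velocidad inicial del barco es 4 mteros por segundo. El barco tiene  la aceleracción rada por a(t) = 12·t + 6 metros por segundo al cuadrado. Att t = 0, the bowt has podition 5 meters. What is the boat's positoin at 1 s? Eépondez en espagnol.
Debemos encontrar la antiderivada de nuestra ecuación de la aceleración a(t) = 12·t + 6 2 veces. Tomando ∫a(t)dt y aplicando v(0) = 4, encontramos v(t) = 6·t^2 + 6·t + 4. Integrando la velocidad y usando la condición inicial x(0) = 5, obtenemos x(t) = 2·t^3 + 3·t^2 + 4·t + 5. Usando x(t) = 2·t^3 + 3·t^2 + 4·t + 5 y sustituyendo t = 1, encontramos x = 14.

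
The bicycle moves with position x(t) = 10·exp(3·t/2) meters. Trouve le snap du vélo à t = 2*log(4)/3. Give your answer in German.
Ausgehend von der Position x(t) = 10·exp(3·t/2), nehmen wir 4 Ableitungen. Durch Ableiten von der Position erhalten wir die Geschwindigkeit: v(t) = 15·exp(3·t/2). Durch Ableiten von der Geschwindigkeit erhalten wir die Beschleunigung: a(t) = 45·exp(3·t/2)/2. Mit d/dt von a(t) finden wir j(t) = 135·exp(3·t/2)/4. Durch Ableiten von dem Ruck erhalten wir den Snap: s(t) = 405·exp(3·t/2)/8. Mit s(t) = 405·exp(3·t/2)/8 und Einsetzen von t = 2*log(4)/3, finden wir s = 405/2.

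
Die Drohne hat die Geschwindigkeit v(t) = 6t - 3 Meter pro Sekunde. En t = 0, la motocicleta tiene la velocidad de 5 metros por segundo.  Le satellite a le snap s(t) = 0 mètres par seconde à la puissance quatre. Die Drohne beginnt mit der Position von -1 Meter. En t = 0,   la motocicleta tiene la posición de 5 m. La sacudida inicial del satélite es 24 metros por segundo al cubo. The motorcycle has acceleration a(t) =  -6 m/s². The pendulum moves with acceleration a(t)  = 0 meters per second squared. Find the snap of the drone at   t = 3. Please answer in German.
Wir müssen unsere Gleichung für die Geschwindigkeit v(t) = 6·t - 3 3-mal ableiten. Die Ableitung von der Geschwindigkeit ergibt die Beschleunigung: a(t) = 6. Mit d/dt von a(t) finden wir j(t) = 0. Die Ableitung von dem Ruck ergibt den Snap: s(t) = 0. Wir haben den Snap s(t) = 0. Durch Einsetzen von t = 3: s(3) = 0.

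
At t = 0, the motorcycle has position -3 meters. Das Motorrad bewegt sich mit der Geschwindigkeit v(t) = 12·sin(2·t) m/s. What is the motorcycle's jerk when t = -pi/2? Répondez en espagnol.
Debemos derivar nuestra ecuación de la velocidad v(t) = 12·sin(2·t) 2 veces. Derivando la velocidad, obtenemos la aceleración: a(t) = 24·cos(2·t). Derivando la aceleración, obtenemos la sacudida: j(t) = -48·sin(2·t). Usando j(t) = -48·sin(2·t) y sustituyendo t = -pi/2, encontramos j = 0.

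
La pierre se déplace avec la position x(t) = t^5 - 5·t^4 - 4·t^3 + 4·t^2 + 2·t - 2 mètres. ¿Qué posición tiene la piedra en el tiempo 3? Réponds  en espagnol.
Tenemos la posición x(t) = t^5 - 5·t^4 - 4·t^3 + 4·t^2 + 2·t - 2. Sustituyendo t = 3: x(3) = -230.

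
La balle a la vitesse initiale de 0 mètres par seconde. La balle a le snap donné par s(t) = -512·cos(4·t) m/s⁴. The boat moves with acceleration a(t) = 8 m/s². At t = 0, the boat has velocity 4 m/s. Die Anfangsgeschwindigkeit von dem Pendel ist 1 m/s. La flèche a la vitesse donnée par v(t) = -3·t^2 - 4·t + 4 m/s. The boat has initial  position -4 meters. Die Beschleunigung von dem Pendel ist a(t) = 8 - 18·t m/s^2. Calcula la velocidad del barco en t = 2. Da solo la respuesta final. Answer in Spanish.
La velocidad en t = 2 es v = 20.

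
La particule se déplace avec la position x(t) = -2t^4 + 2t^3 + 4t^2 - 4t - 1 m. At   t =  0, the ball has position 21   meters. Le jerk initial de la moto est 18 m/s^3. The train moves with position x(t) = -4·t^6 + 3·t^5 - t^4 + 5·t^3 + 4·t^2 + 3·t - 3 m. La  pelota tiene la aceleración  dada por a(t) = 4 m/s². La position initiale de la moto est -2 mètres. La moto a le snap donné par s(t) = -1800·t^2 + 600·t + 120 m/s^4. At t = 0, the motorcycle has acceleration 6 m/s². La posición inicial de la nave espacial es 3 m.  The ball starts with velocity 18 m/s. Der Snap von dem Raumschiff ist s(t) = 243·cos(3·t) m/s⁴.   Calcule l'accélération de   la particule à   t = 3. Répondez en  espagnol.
Partiendo de la posición x(t) = -2·t^4 + 2·t^3 + 4·t^2 - 4·t - 1, tomamos 2 derivadas. La derivada de la posición da la velocidad: v(t) = -8·t^3 + 6·t^2 + 8·t - 4. La derivada de la velocidad da la aceleración: a(t) = -24·t^2 + 12·t + 8. Tenemos la aceleración a(t) = -24·t^2 + 12·t + 8. Sustituyendo t = 3: a(3) = -172.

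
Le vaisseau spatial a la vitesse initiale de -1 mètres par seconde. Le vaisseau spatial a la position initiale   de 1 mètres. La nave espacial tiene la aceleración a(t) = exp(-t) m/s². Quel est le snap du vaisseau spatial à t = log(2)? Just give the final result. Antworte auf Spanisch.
La respuesta es 1/2.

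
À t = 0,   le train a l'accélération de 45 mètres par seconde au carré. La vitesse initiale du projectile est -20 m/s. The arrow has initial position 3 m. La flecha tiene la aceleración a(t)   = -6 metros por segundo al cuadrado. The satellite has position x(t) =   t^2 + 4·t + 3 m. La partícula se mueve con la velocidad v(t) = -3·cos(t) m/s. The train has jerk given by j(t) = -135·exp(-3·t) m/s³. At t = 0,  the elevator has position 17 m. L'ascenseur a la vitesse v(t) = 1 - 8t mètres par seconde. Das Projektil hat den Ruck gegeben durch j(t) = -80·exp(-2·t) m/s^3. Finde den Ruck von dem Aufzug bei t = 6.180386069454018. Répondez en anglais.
Starting from velocity v(t) = 1 - 8·t, we take 2 derivatives. Differentiating velocity, we get acceleration: a(t) = -8. Taking d/dt of a(t), we find j(t) = 0. We have jerk j(t) = 0. Substituting t = 6.180386069454018: j(6.180386069454018) = 0.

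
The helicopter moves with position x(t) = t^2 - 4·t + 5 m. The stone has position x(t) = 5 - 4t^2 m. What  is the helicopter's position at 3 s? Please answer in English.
We have position x(t) = t^2 - 4·t + 5. Substituting t = 3: x(3) = 2.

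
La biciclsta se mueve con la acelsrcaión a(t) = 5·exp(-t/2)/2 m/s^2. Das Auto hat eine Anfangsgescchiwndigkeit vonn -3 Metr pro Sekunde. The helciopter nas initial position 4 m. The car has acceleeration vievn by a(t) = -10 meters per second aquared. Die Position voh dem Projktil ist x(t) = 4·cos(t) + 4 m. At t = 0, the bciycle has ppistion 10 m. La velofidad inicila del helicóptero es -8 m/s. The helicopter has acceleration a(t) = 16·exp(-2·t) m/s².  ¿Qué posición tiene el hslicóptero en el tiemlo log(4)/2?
Necesitamos integrar nuestra ecuación de la aceleración a(t) = 16·exp(-2·t) 2 veces. Integrando la aceleración y usando la condición inicial v(0) = -8, obtenemos v(t) = -8·exp(-2·t). La antiderivada de la velocidad es la posición. Usando x(0) = 4, obtenemos x(t) = 4·exp(-2·t). Tenemos la posición x(t) = 4·exp(-2·t). Sustituyendo t = log(4)/2: x(log(4)/2) = 1.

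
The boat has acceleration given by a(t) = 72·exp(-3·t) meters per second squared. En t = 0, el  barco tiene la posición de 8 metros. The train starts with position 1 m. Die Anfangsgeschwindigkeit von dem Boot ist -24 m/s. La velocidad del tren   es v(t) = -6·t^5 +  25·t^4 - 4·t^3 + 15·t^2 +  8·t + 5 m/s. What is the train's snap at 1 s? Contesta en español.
Debemos derivar nuestra ecuación de la velocidad v(t) = -6·t^5 + 25·t^4 - 4·t^3 + 15·t^2 + 8·t + 5 3 veces. Derivando la velocidad, obtenemos la aceleración: a(t) = -30·t^4 + 100·t^3 - 12·t^2 + 30·t + 8. Derivando la aceleración, obtenemos la sacudida: j(t) = -120·t^3 + 300·t^2 - 24·t + 30. Tomando d/dt de j(t), encontramos s(t) = -360·t^2 + 600·t - 24. De la ecuación del snap s(t) = -360·t^2 + 600·t - 24, sustituimos t = 1 para obtener s = 216.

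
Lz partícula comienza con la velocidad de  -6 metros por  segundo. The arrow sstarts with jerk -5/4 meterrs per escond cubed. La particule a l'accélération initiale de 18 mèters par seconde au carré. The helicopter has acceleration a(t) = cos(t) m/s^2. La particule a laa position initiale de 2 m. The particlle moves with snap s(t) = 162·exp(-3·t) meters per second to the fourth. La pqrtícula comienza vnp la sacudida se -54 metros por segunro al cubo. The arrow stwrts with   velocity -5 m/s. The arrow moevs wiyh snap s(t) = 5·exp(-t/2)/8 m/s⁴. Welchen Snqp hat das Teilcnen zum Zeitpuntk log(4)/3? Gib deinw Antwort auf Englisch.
Using s(t) = 162·exp(-3·t) and substituting t = log(4)/3, we find s = 81/2.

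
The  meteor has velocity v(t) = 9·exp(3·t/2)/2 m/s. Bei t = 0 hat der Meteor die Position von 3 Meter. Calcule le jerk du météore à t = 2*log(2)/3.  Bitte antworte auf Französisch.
Nous devons dériver notre équation de la vitesse v(t) = 9·exp(3·t/2)/2 2 fois. En prenant d/dt de v(t), nous trouvons a(t) = 27·exp(3·t/2)/4. En dérivant l'accélération, nous obtenons le jerk: j(t) = 81·exp(3·t/2)/8. En utilisant j(t) = 81·exp(3·t/2)/8 et en substituant t = 2*log(2)/3, nous trouvons j = 81/4.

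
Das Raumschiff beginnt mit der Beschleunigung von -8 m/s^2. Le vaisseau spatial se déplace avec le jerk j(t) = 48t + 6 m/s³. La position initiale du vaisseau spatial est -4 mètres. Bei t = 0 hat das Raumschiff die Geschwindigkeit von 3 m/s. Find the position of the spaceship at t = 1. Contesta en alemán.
Wir müssen das Integral unserer Gleichung für den Ruck j(t) = 48·t + 6 3-mal finden. Durch Integration von dem Ruck und Verwendung der Anfangsbedingung a(0) = -8, erhalten wir a(t) = 24·t^2 + 6·t - 8. Mit ∫a(t)dt und Anwendung von v(0) = 3, finden wir v(t) = 8·t^3 + 3·t^2 - 8·t + 3. Mit ∫v(t)dt und Anwendung von x(0) = -4, finden wir x(t) = 2·t^4 + t^3 - 4·t^2 + 3·t - 4. Aus der Gleichung für die Position x(t) = 2·t^4 + t^3 - 4·t^2 + 3·t - 4, setzen wir t = 1 ein und erhalten x = -2.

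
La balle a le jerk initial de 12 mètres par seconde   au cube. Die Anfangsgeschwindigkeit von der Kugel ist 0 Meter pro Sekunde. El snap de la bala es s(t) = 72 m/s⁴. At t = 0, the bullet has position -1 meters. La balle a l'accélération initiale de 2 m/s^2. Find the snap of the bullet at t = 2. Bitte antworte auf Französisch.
En utilisant s(t) = 72 et en substituant t = 2, nous trouvons s = 72.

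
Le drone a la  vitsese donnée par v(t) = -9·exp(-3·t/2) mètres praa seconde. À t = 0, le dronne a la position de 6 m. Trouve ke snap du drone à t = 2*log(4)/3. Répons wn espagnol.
Debemos derivar nuestra ecuación de la velocidad v(t) = -9·exp(-3·t/2) 3 veces. La derivada de la velocidad da la aceleración: a(t) = 27·exp(-3·t/2)/2. La derivada de la aceleración da la sacudida: j(t) = -81·exp(-3·t/2)/4. Derivando la sacudida, obtenemos el snap: s(t) = 243·exp(-3·t/2)/8. Usando s(t) = 243·exp(-3·t/2)/8 y sustituyendo t = 2*log(4)/3, encontramos s = 243/32.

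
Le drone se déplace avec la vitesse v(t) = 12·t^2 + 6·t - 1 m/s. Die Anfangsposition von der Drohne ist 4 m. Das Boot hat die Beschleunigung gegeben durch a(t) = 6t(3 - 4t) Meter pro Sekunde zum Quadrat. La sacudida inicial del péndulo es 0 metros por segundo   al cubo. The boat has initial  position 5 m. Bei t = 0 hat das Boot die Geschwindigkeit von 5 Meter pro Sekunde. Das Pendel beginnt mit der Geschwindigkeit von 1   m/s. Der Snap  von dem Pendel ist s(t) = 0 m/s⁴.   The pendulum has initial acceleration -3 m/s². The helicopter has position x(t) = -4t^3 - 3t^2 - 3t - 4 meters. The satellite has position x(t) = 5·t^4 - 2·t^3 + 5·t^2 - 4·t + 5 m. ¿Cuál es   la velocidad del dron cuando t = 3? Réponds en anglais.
From the given velocity equation v(t) = 12·t^2 + 6·t - 1, we substitute t = 3 to get v = 125.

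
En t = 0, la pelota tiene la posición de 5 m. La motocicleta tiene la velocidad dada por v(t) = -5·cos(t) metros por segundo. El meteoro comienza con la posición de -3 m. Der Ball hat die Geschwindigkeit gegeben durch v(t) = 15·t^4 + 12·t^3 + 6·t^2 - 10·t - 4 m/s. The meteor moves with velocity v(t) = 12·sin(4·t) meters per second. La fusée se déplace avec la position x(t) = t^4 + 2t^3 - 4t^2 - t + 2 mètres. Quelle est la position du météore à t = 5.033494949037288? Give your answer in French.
Nous devons trouver l'intégrale de notre équation de la vitesse v(t) = 12·sin(4·t) 1 fois. La primitive de la vitesse est la position. En utilisant x(0) = -3, nous obtenons x(t) = -3·cos(4·t). De l'équation de la position x(t) = -3·cos(4·t), nous substituons t = 5.033494949037288 pour obtenir x = -0.847422827447473.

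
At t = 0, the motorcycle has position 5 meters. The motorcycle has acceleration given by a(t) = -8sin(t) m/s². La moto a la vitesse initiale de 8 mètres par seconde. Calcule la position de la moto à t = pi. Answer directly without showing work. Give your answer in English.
x(pi) = 5.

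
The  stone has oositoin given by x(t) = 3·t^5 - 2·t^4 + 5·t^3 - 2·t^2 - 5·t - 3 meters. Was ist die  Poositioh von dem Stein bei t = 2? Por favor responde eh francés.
De l'équation de la position x(t) = 3·t^5 - 2·t^4 + 5·t^3 - 2·t^2 - 5·t - 3, nous substituons t = 2 pour obtenir x = 83.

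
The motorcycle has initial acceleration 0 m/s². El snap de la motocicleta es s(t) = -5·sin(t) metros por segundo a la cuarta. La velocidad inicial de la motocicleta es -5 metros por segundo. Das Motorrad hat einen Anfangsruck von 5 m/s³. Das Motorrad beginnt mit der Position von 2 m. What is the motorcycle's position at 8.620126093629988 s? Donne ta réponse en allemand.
Um dies zu lösen, müssen wir 4 Stammfunktionen unserer Gleichung für den Snap s(t) = -5·sin(t) finden. Das Integral von dem Snap, mit j(0) = 5, ergibt den Ruck: j(t) = 5·cos(t). Das Integral von dem Ruck ist die Beschleunigung. Mit a(0) = 0 erhalten wir a(t) = 5·sin(t). Das Integral von der Beschleunigung, mit v(0) = -5, ergibt die Geschwindigkeit: v(t) = -5·cos(t). Das Integral von der Geschwindigkeit ist die Position. Mit x(0) = 2 erhalten wir x(t) = 2 - 5·sin(t). Mit x(t) = 2 - 5·sin(t) und Einsetzen von t = 8.620126093629988, finden wir x = -1.60294652262967.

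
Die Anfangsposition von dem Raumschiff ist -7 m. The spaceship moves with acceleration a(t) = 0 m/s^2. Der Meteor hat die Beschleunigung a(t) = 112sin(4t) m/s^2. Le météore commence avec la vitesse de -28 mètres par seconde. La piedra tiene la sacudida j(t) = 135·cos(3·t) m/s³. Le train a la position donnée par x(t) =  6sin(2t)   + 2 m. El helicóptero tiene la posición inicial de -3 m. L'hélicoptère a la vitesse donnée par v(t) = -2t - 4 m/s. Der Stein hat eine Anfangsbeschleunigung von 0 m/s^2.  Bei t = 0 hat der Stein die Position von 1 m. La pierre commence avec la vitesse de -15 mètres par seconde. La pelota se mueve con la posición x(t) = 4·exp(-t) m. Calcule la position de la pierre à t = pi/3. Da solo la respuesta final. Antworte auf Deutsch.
x(pi/3) = 1.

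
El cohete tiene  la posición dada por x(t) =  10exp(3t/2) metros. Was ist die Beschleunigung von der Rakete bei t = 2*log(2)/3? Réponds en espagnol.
Partiendo de la posición x(t) = 10·exp(3·t/2), tomamos 2 derivadas. Tomando d/dt de x(t), encontramos v(t) = 15·exp(3·t/2). La derivada de la velocidad da la aceleración: a(t) = 45·exp(3·t/2)/2. Tenemos la aceleración a(t) = 45·exp(3·t/2)/2. Sustituyendo t = 2*log(2)/3: a(2*log(2)/3) = 45.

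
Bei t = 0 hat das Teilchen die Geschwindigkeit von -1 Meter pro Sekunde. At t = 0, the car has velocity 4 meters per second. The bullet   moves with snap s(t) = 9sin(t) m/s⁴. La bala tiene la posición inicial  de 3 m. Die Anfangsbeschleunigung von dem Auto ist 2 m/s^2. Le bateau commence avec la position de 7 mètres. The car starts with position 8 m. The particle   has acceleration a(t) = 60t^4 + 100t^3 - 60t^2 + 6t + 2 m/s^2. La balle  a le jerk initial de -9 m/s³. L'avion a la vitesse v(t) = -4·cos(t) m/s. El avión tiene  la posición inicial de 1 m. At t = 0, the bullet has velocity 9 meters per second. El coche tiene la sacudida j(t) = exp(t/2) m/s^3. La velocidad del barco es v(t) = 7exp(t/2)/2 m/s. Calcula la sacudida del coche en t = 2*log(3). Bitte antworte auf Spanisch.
De la ecuación de la sacudida j(t) = exp(t/2), sustituimos t = 2*log(3) para obtener j = 3.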